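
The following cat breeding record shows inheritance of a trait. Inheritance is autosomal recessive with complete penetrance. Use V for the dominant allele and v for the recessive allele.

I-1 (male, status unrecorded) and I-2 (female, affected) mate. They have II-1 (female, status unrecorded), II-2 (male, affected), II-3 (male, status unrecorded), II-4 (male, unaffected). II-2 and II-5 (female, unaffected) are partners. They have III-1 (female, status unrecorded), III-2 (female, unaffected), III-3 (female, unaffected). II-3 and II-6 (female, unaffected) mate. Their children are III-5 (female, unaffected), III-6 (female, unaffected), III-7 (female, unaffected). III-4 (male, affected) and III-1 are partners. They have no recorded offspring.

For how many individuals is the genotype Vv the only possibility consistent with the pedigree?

4

Obligate heterozygotes: I-1 passed V to II-4 (Vv, whose v came from I-2) and passed v to II-2 (vv), so I-1 is Vv; II-4 is unaffected so carries V and received v from I-2 (vv), so II-4 is Vv; III-2 is unaffected so carries V and received v from II-2 (vv), so III-2 is Vv; III-3 is unaffected so carries V and received v from II-2 (vv), so III-3 is Vv.
Every other individual is either homozygous by phenotype or has at least one consistent homozygous assignment, so the count is 4.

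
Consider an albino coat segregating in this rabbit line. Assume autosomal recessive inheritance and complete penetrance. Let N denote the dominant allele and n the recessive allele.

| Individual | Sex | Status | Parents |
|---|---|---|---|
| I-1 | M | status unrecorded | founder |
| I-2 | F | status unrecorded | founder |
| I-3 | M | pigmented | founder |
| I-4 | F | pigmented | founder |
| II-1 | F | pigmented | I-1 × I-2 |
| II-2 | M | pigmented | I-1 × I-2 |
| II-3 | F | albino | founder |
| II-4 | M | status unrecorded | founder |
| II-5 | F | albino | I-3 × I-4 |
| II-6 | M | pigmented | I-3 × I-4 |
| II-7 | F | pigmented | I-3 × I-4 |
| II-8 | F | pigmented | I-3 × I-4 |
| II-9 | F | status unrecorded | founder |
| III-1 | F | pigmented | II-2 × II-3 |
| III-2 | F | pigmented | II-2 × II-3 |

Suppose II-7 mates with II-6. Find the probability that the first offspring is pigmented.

8/9

I-3 is pigmented so carries N and passed n to II-5 (nn), so I-3 is Nn.
I-4 is pigmented so carries N and passed n to II-5 (nn), so I-4 is Nn.
II-7 is a pigmented offspring of I-3 (Nn) × I-4 (Nn), whose cross gives 1/4 NN : 1/2 Nn : 1/4 nn; conditioning on being pigmented, II-7 is NN with probability 1/3, Nn with probability 2/3.
II-6 is a pigmented offspring of I-3 (Nn) × I-4 (Nn), whose cross gives 1/4 NN : 1/2 Nn : 1/4 nn; conditioning on being pigmented, II-6 is NN with probability 1/3, Nn with probability 2/3.
Summing over parental genotype combinations, P(offspring is pigmented) = 1/9·1 + 2/9·1 + 2/9·1 + 4/9·3/4 = 8/9.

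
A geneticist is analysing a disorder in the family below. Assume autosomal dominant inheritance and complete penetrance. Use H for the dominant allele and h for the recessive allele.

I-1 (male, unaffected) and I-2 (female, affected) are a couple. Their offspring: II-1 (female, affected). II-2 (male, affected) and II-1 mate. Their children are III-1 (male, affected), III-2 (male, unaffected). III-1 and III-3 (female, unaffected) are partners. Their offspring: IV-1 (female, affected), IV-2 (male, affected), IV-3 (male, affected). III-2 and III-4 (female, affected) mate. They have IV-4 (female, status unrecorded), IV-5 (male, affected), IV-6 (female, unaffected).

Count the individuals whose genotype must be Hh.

7

Obligate heterozygotes: II-1 is affected so carries H and received h from I-1 (hh), so II-1 is Hh; II-2 is affected so carries H and passed h to III-2 (hh), so II-2 is Hh; III-4 is affected so carries H and passed h to IV-6 (hh), so III-4 is Hh; IV-1 is affected so carries H and received h from III-3 (hh), so IV-1 is Hh; IV-2 is affected so carries H and received h from III-3 (hh), so IV-2 is Hh; IV-3 is affected so carries H and received h from III-3 (hh), so IV-3 is Hh; IV-5 is affected so carries H and received h from III-2 (hh), so IV-5 is Hh.
Every other individual is either homozygous by phenotype or has at least one consistent homozygous assignment, so the count is 7.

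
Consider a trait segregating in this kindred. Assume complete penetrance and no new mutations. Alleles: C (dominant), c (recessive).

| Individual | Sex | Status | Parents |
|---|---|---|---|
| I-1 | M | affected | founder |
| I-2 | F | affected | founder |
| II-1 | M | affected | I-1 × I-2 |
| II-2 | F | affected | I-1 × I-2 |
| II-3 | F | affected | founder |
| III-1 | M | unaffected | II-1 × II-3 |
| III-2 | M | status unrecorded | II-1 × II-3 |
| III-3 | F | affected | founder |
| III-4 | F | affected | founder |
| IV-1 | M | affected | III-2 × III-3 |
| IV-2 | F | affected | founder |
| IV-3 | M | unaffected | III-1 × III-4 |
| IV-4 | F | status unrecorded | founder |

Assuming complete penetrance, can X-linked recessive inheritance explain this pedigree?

No

Under X-linked recessive, III-1 (unaffected, male) cannot arise from II-1 (affected) × II-3 (affected).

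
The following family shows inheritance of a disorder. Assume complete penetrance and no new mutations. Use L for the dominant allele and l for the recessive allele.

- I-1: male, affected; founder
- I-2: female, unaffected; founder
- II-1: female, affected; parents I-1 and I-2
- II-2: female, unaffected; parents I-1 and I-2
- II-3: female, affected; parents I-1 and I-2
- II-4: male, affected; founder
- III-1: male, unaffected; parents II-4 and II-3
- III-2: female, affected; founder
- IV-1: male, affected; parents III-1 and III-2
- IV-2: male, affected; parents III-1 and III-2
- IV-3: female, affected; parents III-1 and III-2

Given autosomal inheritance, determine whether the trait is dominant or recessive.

II-4 and II-3 are both affected yet have an unaffected child III-1. Under a recessive model two affected parents are homozygous and every child would be affected, so the trait cannot be recessive.

dominant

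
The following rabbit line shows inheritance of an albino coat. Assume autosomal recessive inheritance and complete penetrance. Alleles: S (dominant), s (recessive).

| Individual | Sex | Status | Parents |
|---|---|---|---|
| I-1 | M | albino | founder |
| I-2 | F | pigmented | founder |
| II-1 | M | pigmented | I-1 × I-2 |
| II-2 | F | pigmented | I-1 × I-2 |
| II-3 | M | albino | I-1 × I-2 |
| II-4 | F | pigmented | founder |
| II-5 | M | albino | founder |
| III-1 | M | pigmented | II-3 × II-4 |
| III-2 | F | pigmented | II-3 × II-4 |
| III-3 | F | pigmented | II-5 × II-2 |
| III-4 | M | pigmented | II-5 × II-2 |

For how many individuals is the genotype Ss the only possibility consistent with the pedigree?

7

Obligate heterozygotes: I-2 is pigmented so carries S and passed s to II-3 (ss), so I-2 is Ss; II-1 is pigmented so carries S and received s from I-1 (ss), so II-1 is Ss; II-2 is pigmented so carries S and received s from I-1 (ss), so II-2 is Ss; III-1 is pigmented so carries S and received s from II-3 (ss), so III-1 is Ss; III-2 is pigmented so carries S and received s from II-3 (ss), so III-2 is Ss; III-3 is pigmented so carries S and received s from II-5 (ss), so III-3 is Ss; III-4 is pigmented so carries S and received s from II-5 (ss), so III-4 is Ss.
Every other individual is either homozygous by phenotype or has at least one consistent homozygous assignment, so the count is 7.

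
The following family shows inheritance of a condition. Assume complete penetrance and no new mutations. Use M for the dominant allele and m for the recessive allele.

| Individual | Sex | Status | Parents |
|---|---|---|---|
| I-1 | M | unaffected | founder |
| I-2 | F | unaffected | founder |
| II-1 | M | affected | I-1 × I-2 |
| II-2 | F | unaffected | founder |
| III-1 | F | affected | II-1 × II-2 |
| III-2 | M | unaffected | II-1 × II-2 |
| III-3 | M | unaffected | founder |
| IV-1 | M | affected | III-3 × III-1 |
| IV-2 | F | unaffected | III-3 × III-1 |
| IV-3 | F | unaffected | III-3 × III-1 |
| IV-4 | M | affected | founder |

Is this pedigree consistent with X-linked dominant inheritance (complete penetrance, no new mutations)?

Under X-linked dominant, II-1 (affected, male) cannot arise from I-1 (unaffected) × I-2 (unaffected).

No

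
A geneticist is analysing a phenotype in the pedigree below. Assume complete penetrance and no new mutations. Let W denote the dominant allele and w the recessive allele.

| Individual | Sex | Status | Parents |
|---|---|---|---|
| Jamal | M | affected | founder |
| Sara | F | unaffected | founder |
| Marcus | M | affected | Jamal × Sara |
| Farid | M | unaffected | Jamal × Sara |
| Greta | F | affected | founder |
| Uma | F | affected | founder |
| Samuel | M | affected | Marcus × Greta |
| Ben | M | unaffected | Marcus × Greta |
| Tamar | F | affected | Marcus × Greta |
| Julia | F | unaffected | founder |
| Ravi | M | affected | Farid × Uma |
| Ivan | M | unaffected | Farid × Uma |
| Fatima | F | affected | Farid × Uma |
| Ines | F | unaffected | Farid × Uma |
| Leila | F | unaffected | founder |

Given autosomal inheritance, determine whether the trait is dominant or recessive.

dominant

Marcus and Greta are both affected yet have an unaffected child Ben. Under a recessive model two affected parents are homozygous and every child would be affected, so the trait cannot be recessive.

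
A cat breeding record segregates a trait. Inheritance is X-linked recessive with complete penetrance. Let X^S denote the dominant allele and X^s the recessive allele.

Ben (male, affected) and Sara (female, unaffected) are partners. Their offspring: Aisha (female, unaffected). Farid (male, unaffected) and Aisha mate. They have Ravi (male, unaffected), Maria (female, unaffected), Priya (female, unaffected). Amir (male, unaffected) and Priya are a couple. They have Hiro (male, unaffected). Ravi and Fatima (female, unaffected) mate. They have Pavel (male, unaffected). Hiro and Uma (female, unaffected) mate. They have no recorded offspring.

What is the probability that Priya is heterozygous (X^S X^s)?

Farid is unaffected, so Farid is X^S Y.
Aisha is unaffected so carries S and received s from Ben (X^s Y), so Aisha is X^S X^s.
Their cross gives offspring ratios 1/2 X^S X^S : 1/2 X^S X^s. Conditioning on Priya being unaffected, P(X^S X^s) = 1/2 / 1 = 1/2 before taking Priya's own offspring into account.
Amir is unaffected, so Amir is X^S Y.
Now use Priya's offspring. Probability of each recorded status — unaffected son Hiro: 1/2 if Priya is X^S X^s, 1 if X^S X^S.
Bayes: P(X^S X^s) = 1/2·1/2 / (1/2·1/2 + 1/2·1) = 1/3.

1/3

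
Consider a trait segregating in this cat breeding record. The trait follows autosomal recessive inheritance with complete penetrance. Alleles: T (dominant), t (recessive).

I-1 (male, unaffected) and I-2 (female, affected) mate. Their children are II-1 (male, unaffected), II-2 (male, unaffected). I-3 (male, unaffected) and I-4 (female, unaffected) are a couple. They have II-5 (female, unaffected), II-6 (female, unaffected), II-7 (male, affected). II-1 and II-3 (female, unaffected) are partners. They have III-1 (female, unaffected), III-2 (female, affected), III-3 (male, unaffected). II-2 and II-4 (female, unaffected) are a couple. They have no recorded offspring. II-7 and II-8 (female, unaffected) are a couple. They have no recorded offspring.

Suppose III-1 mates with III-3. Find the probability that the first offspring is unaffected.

II-1 is unaffected so carries T and received t from I-2 (tt), so II-1 is Tt.
II-3 is unaffected so carries T and passed t to III-2 (tt), so II-3 is Tt.
III-1 is an unaffected offspring of II-1 (Tt) × II-3 (Tt), whose cross gives 1/4 TT : 1/2 Tt : 1/4 tt; conditioning on being unaffected, III-1 is TT with probability 1/3, Tt with probability 2/3.
III-3 is an unaffected offspring of II-1 (Tt) × II-3 (Tt), whose cross gives 1/4 TT : 1/2 Tt : 1/4 tt; conditioning on being unaffected, III-3 is TT with probability 1/3, Tt with probability 2/3.
Summing over parental genotype combinations, P(offspring is unaffected) = 1/9·1 + 2/9·1 + 2/9·1 + 4/9·3/4 = 8/9.

8/9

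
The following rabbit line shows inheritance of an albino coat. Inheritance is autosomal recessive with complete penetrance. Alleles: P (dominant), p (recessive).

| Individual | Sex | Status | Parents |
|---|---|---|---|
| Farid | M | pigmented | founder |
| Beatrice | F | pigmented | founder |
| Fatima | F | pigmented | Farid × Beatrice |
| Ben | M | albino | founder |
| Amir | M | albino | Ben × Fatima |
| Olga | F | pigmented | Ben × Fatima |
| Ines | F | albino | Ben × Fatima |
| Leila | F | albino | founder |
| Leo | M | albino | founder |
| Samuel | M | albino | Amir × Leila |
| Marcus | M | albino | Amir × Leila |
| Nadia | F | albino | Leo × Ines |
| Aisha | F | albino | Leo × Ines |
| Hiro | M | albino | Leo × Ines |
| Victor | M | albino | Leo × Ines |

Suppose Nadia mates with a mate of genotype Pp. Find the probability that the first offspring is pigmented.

1/2

Nadia is albino, so Nadia is pp.
The cross gives 1/2 Pp : 1/2 pp, so P(offspring is pigmented) = 1/2.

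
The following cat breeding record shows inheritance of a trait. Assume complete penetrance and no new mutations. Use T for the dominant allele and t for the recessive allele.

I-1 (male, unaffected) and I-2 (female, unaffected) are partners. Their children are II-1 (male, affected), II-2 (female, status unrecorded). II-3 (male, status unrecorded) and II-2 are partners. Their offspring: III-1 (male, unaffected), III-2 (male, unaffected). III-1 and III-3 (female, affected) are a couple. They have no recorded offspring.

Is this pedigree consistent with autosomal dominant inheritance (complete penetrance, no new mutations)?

No

Under autosomal dominant, II-1 (affected, male) cannot arise from I-1 (unaffected) × I-2 (unaffected).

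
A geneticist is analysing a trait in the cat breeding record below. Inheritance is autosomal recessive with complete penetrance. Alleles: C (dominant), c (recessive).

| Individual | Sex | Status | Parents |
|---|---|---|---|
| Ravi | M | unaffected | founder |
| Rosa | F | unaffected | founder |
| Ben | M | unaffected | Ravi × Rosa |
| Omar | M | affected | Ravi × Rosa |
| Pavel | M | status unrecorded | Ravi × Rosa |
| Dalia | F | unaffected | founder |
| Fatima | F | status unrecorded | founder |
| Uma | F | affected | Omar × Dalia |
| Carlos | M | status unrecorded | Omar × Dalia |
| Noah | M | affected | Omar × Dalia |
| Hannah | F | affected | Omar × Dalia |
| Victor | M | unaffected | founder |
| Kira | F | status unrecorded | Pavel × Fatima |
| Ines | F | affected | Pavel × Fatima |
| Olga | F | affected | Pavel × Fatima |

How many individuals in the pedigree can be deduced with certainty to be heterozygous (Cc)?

3

Obligate heterozygotes: Ravi is unaffected so carries C and passed c to Omar (cc), so Ravi is Cc; Rosa is unaffected so carries C and passed c to Omar (cc), so Rosa is Cc; Dalia is unaffected so carries C and passed c to Uma (cc), so Dalia is Cc.
Every other individual is either homozygous by phenotype or has at least one consistent homozygous assignment, so the count is 3.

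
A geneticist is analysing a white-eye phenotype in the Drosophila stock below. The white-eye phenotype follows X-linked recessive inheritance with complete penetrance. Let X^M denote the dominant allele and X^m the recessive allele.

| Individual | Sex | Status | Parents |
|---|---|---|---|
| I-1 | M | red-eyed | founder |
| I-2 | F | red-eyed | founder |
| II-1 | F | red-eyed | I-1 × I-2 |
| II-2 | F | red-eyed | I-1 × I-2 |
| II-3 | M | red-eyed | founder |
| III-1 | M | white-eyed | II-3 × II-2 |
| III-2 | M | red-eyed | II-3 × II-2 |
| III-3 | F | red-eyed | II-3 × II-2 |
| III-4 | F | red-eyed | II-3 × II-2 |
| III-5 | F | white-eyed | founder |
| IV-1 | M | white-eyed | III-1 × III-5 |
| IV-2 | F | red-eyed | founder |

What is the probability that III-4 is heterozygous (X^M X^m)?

II-3 is red-eyed, so II-3 is X^M Y.
II-2 is red-eyed so carries M and passed m to III-1 (X^m Y), so II-2 is X^M X^m.
Their cross gives offspring ratios 1/2 X^M X^M : 1/2 X^M X^m. Conditioning on III-4 being red-eyed, P(X^M X^m) = 1/2 / 1 = 1/2.

1/2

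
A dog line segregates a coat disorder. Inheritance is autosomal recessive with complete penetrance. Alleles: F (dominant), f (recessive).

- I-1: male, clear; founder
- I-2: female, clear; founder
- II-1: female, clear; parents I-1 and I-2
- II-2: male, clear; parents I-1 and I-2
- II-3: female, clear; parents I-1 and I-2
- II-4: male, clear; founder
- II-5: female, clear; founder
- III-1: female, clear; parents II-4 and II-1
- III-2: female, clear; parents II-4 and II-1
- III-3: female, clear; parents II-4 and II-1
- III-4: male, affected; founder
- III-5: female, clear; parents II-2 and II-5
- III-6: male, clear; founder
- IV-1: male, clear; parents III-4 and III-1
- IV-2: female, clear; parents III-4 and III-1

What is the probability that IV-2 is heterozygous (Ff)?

1

IV-2 is clear so carries F and received f from III-4 (ff), so IV-2 is Ff, giving P(Ff) = 1.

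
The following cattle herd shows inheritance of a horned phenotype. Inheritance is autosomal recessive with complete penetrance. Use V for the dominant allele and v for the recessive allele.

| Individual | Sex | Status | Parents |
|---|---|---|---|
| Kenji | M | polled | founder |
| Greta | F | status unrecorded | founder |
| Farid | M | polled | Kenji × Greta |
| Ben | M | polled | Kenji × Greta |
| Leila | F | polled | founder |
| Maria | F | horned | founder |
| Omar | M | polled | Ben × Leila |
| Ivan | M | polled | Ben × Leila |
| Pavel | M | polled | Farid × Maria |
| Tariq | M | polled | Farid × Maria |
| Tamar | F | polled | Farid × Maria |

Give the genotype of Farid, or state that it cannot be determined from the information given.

cannot be determined

Farid's phenotype allows VV or Vv, and no parent or child forces a single allele at both positions; consistent genotype assignments exist with Farid as VV or Vv.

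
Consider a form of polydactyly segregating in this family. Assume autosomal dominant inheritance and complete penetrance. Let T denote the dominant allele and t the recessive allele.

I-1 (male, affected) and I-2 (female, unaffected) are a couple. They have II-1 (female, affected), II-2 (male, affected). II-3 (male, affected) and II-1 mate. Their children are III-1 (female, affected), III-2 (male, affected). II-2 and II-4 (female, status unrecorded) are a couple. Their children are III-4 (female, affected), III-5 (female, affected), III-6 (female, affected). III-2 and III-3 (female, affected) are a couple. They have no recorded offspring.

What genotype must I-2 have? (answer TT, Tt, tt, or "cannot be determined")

tt

I-2 is unaffected, so I-2 is tt.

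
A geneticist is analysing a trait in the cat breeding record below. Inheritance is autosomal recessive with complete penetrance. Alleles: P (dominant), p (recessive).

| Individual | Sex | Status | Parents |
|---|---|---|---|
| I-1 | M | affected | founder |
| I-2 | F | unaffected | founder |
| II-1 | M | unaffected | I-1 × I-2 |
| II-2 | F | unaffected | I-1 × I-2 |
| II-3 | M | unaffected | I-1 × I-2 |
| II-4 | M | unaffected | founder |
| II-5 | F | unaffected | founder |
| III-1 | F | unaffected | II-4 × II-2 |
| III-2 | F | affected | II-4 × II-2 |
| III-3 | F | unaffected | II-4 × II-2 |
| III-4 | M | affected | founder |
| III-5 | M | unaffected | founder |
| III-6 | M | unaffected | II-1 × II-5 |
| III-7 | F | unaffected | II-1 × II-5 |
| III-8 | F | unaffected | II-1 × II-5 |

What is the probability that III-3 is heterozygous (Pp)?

2/3

II-4 is unaffected so carries P and passed p to III-2 (pp), so II-4 is Pp.
II-2 is unaffected so carries P and received p from I-1 (pp), so II-2 is Pp.
Their cross gives offspring ratios 1/4 PP : 1/2 Pp : 1/4 pp. Conditioning on III-3 being unaffected, P(Pp) = 1/2 / 3/4 = 2/3.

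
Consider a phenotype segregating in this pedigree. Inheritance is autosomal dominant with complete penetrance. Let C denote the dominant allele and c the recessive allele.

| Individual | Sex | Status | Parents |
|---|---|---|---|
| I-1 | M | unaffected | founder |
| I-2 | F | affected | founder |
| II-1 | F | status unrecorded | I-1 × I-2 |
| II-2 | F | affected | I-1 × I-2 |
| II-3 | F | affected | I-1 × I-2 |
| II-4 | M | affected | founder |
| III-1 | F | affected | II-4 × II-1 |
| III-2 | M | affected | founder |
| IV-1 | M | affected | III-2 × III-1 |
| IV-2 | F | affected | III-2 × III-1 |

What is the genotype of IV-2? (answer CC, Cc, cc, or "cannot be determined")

IV-2's phenotype allows CC or Cc, and no parent or child forces a single allele at both positions; consistent genotype assignments exist with IV-2 as CC or Cc.

cannot be determined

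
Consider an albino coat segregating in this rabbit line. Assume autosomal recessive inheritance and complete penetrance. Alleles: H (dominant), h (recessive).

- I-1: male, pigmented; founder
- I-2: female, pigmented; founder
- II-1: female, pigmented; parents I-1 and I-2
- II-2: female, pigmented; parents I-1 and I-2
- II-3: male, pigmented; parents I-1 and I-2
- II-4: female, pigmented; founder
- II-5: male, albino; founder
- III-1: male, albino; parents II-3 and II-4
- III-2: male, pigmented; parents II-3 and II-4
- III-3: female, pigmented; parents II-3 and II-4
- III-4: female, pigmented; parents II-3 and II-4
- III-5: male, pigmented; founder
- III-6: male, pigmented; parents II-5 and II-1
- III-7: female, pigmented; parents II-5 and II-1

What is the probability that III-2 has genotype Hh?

2/3

II-3 is pigmented so carries H and passed h to III-1 (hh), so II-3 is Hh.
II-4 is pigmented so carries H and passed h to III-1 (hh), so II-4 is Hh.
Their cross gives offspring ratios 1/4 HH : 1/2 Hh : 1/4 hh. Conditioning on III-2 being pigmented, P(Hh) = 1/2 / 3/4 = 2/3.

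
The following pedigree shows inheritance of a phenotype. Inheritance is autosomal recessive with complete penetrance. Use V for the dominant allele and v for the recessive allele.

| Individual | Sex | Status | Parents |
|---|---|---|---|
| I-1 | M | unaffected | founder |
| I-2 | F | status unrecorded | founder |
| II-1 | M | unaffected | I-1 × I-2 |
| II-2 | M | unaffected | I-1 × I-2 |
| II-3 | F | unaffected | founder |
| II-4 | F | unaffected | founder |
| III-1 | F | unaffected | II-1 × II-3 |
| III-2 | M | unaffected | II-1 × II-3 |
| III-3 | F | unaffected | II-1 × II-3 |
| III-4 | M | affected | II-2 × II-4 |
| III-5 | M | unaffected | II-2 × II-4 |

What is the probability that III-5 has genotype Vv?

2/3

II-2 is unaffected so carries V and passed v to III-4 (vv), so II-2 is Vv.
II-4 is unaffected so carries V and passed v to III-4 (vv), so II-4 is Vv.
Their cross gives offspring ratios 1/4 VV : 1/2 Vv : 1/4 vv. Conditioning on III-5 being unaffected, P(Vv) = 1/2 / 3/4 = 2/3.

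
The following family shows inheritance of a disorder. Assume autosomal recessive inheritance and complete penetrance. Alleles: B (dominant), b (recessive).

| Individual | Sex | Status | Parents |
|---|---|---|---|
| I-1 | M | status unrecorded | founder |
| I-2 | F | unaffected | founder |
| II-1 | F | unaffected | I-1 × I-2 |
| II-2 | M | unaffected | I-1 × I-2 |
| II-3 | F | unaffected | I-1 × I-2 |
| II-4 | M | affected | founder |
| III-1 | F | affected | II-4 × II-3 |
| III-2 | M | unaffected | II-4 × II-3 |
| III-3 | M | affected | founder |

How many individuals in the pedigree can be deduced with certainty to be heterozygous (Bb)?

Obligate heterozygotes: II-3 is unaffected so carries B and passed b to III-1 (bb), so II-3 is Bb; III-2 is unaffected so carries B and received b from II-4 (bb), so III-2 is Bb.
Every other individual is either homozygous by phenotype or has at least one consistent homozygous assignment, so the count is 2.

2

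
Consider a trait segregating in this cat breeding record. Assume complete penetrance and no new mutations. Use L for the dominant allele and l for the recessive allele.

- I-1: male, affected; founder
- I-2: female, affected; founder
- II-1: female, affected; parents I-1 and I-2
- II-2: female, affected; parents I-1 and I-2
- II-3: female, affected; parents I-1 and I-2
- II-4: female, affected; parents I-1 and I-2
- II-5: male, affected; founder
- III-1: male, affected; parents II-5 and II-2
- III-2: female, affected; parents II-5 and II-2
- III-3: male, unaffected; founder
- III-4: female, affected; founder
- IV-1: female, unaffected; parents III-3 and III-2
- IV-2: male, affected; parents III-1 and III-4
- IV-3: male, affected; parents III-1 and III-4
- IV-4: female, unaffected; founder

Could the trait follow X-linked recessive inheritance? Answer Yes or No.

A consistent assignment under X-linked recessive exists: I-1 X^l Y, I-2 X^l X^l, II-1 X^l X^l, II-2 X^l X^l, II-3 X^l X^l, II-4 X^l X^l, II-5 X^l Y, III-1 X^l Y, III-2 X^l X^l, III-3 X^L Y, III-4 X^l X^l, IV-1 X^L X^l, IV-2 X^l Y, IV-3 X^l Y, IV-4 X^L X^L.
In this assignment every recorded phenotype matches its genotype and every non-founder's genotype is obtainable from its parents' genotypes, so the pedigree is consistent.

Yes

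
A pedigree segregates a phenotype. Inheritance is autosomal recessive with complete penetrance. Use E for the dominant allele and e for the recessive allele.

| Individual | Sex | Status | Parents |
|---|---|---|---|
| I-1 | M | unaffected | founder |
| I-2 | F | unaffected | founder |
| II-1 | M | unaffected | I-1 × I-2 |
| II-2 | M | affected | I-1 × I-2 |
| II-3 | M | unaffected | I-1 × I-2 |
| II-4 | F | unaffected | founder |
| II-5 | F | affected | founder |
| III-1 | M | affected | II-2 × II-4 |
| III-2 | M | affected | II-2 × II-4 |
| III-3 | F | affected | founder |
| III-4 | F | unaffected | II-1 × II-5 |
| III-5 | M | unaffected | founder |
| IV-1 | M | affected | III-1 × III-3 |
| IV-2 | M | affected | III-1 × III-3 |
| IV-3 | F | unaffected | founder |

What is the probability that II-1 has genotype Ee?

I-1 is unaffected so carries E and passed e to II-2 (ee), so I-1 is Ee.
I-2 is unaffected so carries E and passed e to II-2 (ee), so I-2 is Ee.
Their cross gives offspring ratios 1/4 EE : 1/2 Ee : 1/4 ee. Conditioning on II-1 being unaffected, P(Ee) = 1/2 / 3/4 = 2/3 before taking II-1's own offspring into account.
II-5 is affected, so II-5 is ee.
Now use II-1's offspring. Probability of each recorded status — unaffected daughter III-4: 1/2 if II-1 is Ee, 1 if EE.
Bayes: P(Ee) = 2/3·1/2 / (2/3·1/2 + 1/3·1) = 1/2.

1/2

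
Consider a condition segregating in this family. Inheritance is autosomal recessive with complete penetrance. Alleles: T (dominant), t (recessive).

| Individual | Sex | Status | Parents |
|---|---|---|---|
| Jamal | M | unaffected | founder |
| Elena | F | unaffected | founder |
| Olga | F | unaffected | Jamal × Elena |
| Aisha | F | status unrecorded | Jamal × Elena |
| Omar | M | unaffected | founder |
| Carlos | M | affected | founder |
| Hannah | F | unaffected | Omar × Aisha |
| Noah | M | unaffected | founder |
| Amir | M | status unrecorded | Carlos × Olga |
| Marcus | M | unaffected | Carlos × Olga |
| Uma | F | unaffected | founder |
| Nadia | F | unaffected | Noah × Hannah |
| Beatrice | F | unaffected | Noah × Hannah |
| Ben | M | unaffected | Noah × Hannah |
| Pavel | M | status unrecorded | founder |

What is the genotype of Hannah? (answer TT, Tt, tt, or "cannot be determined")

cannot be determined

Hannah's phenotype allows TT or Tt, and no parent or child forces a single allele at both positions; consistent genotype assignments exist with Hannah as TT or Tt.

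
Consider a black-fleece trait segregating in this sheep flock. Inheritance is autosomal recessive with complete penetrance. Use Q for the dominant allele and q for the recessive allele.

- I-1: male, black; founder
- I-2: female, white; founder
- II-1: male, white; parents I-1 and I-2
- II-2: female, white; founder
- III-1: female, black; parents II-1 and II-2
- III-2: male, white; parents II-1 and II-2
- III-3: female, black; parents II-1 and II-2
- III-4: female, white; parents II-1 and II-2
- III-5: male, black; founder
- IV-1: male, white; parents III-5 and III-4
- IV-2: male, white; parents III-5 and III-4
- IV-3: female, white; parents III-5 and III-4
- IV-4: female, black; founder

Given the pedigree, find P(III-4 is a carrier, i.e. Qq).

1/5

II-1 is white so carries Q and received q from I-1 (qq), so II-1 is Qq.
II-2 is white so carries Q and passed q to III-1 (qq), so II-2 is Qq.
Their cross gives offspring ratios 1/4 QQ : 1/2 Qq : 1/4 qq. Conditioning on III-4 being white, P(Qq) = 1/2 / 3/4 = 2/3 before taking III-4's own offspring into account.
III-5 is black, so III-5 is qq.
Now use III-4's offspring. Probability of each recorded status — white son IV-1: 1/2 if III-4 is Qq, 1 if QQ; white son IV-2: 1/2 if III-4 is Qq, 1 if QQ; white daughter IV-3: 1/2 if III-4 is Qq, 1 if QQ.
Bayes: P(Qq) = 2/3·1/8 / (2/3·1/8 + 1/3·1) = 1/5.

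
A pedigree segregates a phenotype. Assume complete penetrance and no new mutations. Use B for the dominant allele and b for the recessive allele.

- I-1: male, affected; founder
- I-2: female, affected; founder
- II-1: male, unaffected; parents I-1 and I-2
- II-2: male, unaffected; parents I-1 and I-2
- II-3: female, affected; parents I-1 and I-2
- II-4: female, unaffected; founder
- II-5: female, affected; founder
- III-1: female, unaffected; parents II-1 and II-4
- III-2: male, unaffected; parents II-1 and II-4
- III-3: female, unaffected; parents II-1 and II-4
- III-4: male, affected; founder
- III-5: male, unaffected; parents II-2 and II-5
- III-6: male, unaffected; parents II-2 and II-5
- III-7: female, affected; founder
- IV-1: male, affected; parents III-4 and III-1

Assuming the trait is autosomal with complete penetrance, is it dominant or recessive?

dominant

I-1 and I-2 are both affected yet have an unaffected child II-1. Under a recessive model two affected parents are homozygous and every child would be affected, so the trait cannot be recessive.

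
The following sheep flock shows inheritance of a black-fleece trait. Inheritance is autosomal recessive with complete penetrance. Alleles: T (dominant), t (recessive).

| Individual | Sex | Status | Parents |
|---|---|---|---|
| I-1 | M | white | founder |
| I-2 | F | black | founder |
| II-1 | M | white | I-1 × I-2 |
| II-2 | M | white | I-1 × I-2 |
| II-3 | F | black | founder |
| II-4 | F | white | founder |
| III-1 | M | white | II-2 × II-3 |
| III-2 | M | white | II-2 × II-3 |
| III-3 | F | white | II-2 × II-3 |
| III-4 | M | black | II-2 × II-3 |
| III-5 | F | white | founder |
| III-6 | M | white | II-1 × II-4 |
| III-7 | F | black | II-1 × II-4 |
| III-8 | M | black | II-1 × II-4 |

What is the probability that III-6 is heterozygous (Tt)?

2/3

II-1 is white so carries T and received t from I-2 (tt), so II-1 is Tt.
II-4 is white so carries T and passed t to III-7 (tt), so II-4 is Tt.
Their cross gives offspring ratios 1/4 TT : 1/2 Tt : 1/4 tt. Conditioning on III-6 being white, P(Tt) = 1/2 / 3/4 = 2/3.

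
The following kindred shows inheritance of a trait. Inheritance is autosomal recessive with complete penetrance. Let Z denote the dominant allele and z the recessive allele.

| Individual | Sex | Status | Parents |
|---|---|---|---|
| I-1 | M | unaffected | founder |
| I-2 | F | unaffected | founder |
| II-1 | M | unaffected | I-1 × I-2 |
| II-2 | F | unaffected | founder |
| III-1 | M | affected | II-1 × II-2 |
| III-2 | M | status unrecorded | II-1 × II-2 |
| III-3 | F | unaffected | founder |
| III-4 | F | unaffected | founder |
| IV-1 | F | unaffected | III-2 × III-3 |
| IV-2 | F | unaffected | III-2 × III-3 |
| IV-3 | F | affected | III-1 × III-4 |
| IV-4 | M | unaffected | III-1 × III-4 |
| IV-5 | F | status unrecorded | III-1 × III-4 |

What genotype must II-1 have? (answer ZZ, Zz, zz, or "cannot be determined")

Zz

From phenotype alone, II-1 is ZZ or Zz.
II-1 is unaffected so carries Z and passed z to III-1 (zz), so II-1 is Zz.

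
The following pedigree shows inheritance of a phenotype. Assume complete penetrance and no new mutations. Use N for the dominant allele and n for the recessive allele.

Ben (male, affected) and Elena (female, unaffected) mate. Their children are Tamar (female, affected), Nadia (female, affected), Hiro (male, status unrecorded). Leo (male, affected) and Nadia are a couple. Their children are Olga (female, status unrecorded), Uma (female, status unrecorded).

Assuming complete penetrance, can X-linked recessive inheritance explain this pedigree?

A consistent assignment under X-linked recessive exists: Ben X^n Y, Elena X^N X^n, Tamar X^n X^n, Nadia X^n X^n, Hiro X^N Y, Leo X^n Y, Olga X^n X^n, Uma X^n X^n.
In this assignment every recorded phenotype matches its genotype and every non-founder's genotype is obtainable from its parents' genotypes, so the pedigree is consistent.

Yes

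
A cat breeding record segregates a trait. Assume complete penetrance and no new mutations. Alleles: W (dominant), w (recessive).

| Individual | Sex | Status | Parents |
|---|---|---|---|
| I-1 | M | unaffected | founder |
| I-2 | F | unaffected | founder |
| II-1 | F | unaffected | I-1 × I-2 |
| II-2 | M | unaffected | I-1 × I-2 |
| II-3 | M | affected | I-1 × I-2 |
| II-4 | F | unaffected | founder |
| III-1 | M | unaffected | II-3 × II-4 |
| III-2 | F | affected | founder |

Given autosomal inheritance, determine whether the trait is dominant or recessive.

I-1 and I-2 are both unaffected yet have an affected child II-3. Under dominance, an affected child requires at least one affected parent, so the trait cannot be dominant.

recessive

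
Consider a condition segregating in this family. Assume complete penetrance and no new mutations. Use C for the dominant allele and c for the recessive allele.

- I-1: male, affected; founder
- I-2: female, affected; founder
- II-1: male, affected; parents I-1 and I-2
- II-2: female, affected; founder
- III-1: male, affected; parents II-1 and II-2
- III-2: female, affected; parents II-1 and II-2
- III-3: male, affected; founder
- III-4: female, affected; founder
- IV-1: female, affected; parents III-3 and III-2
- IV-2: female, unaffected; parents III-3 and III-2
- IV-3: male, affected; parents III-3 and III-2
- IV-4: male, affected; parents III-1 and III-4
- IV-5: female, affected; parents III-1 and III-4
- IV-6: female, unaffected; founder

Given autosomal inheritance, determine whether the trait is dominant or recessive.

dominant

III-3 and III-2 are both affected yet have an unaffected child IV-2. Under a recessive model two affected parents are homozygous and every child would be affected, so the trait cannot be recessive.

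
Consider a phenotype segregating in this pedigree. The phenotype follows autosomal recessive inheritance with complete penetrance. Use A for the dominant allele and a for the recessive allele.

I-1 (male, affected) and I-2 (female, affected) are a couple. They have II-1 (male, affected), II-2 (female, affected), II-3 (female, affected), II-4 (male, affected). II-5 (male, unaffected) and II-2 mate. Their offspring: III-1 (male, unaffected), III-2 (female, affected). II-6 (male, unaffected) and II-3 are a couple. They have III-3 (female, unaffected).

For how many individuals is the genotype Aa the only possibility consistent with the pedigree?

3

Obligate heterozygotes: II-5 is unaffected so carries A and passed a to III-2 (aa), so II-5 is Aa; III-1 is unaffected so carries A and received a from II-2 (aa), so III-1 is Aa; III-3 is unaffected so carries A and received a from II-3 (aa), so III-3 is Aa.
Every other individual is either homozygous by phenotype or has at least one consistent homozygous assignment, so the count is 3.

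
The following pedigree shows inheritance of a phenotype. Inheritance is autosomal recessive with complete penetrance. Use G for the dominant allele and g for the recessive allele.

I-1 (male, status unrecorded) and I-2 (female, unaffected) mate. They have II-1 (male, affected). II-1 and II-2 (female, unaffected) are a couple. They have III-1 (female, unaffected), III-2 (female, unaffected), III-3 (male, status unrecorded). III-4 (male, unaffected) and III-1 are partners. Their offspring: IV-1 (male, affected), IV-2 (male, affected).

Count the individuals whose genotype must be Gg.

4

Obligate heterozygotes: I-2 is unaffected so carries G and passed g to II-1 (gg), so I-2 is Gg; III-1 is unaffected so carries G and received g from II-1 (gg), so III-1 is Gg; III-2 is unaffected so carries G and received g from II-1 (gg), so III-2 is Gg; III-4 is unaffected so carries G and passed g to IV-1 (gg), so III-4 is Gg.
Every other individual is either homozygous by phenotype or has at least one consistent homozygous assignment, so the count is 4.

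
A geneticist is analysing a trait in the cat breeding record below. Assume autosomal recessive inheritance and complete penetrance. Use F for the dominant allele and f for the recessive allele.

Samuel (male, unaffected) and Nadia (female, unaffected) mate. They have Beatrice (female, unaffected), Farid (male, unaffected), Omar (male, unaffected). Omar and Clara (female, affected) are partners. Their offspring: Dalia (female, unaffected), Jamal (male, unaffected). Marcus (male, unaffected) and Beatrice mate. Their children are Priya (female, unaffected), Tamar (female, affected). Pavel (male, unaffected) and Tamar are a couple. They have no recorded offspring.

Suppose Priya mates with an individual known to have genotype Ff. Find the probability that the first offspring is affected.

1/6

Marcus is unaffected so carries F and passed f to Tamar (ff), so Marcus is Ff.
Beatrice is unaffected so carries F and passed f to Tamar (ff), so Beatrice is Ff.
Priya is an unaffected offspring of Marcus (Ff) × Beatrice (Ff), whose cross gives 1/4 FF : 1/2 Ff : 1/4 ff; conditioning on being unaffected, Priya is FF with probability 1/3, Ff with probability 2/3.
Summing over parental genotype combinations, P(offspring is affected) = 2/3·1/4 = 1/6.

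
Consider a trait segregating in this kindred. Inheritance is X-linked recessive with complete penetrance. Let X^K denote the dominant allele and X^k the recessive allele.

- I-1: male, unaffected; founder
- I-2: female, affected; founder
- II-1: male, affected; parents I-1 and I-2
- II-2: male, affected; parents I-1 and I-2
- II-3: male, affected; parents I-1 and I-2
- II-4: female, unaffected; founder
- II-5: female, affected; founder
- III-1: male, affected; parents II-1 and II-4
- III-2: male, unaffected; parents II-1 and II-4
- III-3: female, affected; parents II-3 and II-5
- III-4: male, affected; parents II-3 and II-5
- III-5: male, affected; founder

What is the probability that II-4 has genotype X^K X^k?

II-4 is unaffected so carries K and passed k to III-1 (X^k Y), so II-4 is X^K X^k, giving P(X^K X^k) = 1.

1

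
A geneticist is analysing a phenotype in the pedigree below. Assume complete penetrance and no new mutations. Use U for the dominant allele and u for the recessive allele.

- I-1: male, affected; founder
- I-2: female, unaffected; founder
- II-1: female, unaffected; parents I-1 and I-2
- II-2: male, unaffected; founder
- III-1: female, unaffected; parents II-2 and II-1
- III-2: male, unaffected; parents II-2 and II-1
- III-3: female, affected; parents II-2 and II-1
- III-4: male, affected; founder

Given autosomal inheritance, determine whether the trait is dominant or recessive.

recessive

II-2 and II-1 are both unaffected yet have an affected child III-3. Under dominance, an affected child requires at least one affected parent, so the trait cannot be dominant.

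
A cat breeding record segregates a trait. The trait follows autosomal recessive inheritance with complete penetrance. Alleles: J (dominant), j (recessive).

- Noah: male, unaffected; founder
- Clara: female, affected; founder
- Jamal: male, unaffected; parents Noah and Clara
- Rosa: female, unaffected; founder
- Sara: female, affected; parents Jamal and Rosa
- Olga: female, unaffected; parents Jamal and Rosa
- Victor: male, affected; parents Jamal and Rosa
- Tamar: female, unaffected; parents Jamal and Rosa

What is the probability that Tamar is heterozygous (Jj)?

Jamal is unaffected so carries J and received j from Clara (jj), so Jamal is Jj.
Rosa is unaffected so carries J and passed j to Sara (jj), so Rosa is Jj.
Their cross gives offspring ratios 1/4 JJ : 1/2 Jj : 1/4 jj. Conditioning on Tamar being unaffected, P(Jj) = 1/2 / 3/4 = 2/3.

2/3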